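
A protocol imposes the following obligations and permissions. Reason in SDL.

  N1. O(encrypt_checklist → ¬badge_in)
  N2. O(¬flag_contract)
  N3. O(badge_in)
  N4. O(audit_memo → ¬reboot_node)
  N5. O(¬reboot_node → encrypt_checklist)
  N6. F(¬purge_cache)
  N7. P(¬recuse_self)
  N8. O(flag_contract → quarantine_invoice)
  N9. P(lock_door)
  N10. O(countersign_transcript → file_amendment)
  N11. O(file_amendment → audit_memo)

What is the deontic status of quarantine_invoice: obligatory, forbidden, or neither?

Neither

Premise 8 is O(flag_contract → quarantine_invoice), but O(flag_contract) is not derivable from the premises, so it does not yield O(quarantine_invoice).
No premise or chain of K-axiom applications forces O(quarantine_invoice), and none forces O(¬quarantine_invoice). So quarantine_invoice is neither obligatory nor forbidden under these norms.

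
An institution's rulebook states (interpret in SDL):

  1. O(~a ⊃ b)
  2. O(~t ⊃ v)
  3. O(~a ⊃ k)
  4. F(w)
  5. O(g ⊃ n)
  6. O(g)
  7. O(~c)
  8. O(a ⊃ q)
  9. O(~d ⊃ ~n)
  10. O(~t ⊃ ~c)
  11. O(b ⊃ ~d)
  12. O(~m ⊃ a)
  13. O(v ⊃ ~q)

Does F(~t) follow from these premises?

Premise 6 states O(g) outright.
From O(g) and premise 5, O(g ⊃ n), we obtain O(n).
The contrapositive of premise 9 (O(~d ⊃ ~n)) is O(n ⊃ d), and O(n) is already established, so O(d).
The contrapositive of premise 11 (O(b ⊃ ~d)) is O(d ⊃ ~b), and O(d) is already established, so O(~b).
Premise 1, O(~a ⊃ b), contraposes to O(~b ⊃ a); with O(~b) we get O(a).
Premise 8 is O(a ⊃ q); since O(a), deontic closure gives O(q).
The contrapositive of premise 13 (O(v ⊃ ~q)) is O(q ⊃ ~v), and O(q) is already established, so O(~v).
Premise 2, O(~t ⊃ v), contraposes to O(~v ⊃ t); with O(~v) we get O(t).
Premises 3, 4, 7, 10, 12 do not contribute to this derivation.
So O(t) holds, i.e. F(~t). The claim follows.

Yes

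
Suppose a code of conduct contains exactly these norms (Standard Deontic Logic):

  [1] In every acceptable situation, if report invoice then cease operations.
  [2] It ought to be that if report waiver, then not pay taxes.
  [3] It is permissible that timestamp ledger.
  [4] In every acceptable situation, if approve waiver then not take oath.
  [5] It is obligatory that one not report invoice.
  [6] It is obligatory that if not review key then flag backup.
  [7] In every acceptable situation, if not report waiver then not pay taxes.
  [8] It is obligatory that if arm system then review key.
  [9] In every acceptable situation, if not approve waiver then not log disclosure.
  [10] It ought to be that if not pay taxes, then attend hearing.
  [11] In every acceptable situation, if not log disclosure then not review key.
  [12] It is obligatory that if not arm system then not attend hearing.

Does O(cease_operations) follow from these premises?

No

Premise 1 is O(report_invoice → cease_operations), but O(report_invoice) is not derivable from the premises, so it does not yield O(cease_operations).
No other premise forces O(cease_operations). An ideal world satisfying every premise can still have cease_operations false, so O(cease_operations) is not derivable.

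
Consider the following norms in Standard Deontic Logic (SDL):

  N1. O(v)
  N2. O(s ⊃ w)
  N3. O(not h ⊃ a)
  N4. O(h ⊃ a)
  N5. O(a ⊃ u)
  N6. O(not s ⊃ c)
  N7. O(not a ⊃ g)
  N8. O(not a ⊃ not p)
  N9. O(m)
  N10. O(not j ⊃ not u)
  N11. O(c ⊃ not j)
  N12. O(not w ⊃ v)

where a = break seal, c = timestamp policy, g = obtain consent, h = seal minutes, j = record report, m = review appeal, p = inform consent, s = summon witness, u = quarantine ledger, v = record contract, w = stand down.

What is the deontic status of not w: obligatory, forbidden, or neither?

Premises 3 and 4 cover both cases: O(not h ⊃ a) and O(h ⊃ a). Since not h ∨ h is a tautology, O(a) follows.
From O(a) and premise 5, O(a ⊃ u), we obtain O(u).
Premise 10, O(not j ⊃ not u), contraposes to O(u ⊃ j); with O(u) we get O(j).
The contrapositive of premise 11 (O(c ⊃ not j)) is O(j ⊃ not c), and O(j) is already established, so O(not c).
Premise 6, O(not s ⊃ c), contraposes to O(not c ⊃ s); with O(not c) we get O(s).
With premise 2, O(s ⊃ w), the K-axiom yields O(w).
Premises 1, 7, 8, 9, 12 do not contribute to this derivation.
Thus O(w), which is F(not w): not w is forbidden.

Forbidden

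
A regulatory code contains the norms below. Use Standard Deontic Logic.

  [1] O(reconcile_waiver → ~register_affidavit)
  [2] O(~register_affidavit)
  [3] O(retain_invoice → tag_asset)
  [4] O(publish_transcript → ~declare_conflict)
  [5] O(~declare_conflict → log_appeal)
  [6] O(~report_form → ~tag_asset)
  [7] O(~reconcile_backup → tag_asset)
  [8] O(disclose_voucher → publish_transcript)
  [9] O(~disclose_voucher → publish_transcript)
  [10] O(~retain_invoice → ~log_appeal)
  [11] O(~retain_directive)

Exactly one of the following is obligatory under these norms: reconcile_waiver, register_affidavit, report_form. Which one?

Premises 8 and 9 are O(disclose_voucher → publish_transcript) and O(~disclose_voucher → publish_transcript); every ideal world satisfies disclose_voucher or ~disclose_voucher, so in either case publish_transcript holds — hence O(publish_transcript).
Premise 4 is O(publish_transcript → ~declare_conflict); since O(publish_transcript), deontic closure gives O(~declare_conflict).
From O(~declare_conflict) and premise 5, O(~declare_conflict → log_appeal), we obtain O(log_appeal).
Premise 10 is O(~retain_invoice → ~log_appeal); contrapositively O(log_appeal → retain_invoice). Since O(log_appeal) holds, K gives O(retain_invoice).
With premise 3, O(retain_invoice → tag_asset), the K-axiom yields O(tag_asset).
Premise 6 is O(~report_form → ~tag_asset); contrapositively O(tag_asset → report_form). Since O(tag_asset) holds, K gives O(report_form).
So O(report_form) holds — report_form is obligatory. None of the other listed options is made obligatory by any chain of premises.

report_form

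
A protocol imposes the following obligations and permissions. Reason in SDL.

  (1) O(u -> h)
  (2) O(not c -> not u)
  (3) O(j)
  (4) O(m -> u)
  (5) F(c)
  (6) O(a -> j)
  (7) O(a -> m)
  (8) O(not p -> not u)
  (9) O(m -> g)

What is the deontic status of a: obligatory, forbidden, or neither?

F(c) at premise 5 means O(not c).
From O(not c) and premise 2, O(not c -> not u), we obtain O(not u).
Premise 4, O(m -> u), contraposes to O(not u -> not m); with O(not u) we get O(not m).
Premise 7 is O(a -> m); contrapositively O(not m -> not a). Since O(not m) holds, K gives O(not a).
Premises 1, 3, 6, 8, 9 do not contribute to this derivation.
Thus O(not a), which is F(a): a is forbidden.

Forbidden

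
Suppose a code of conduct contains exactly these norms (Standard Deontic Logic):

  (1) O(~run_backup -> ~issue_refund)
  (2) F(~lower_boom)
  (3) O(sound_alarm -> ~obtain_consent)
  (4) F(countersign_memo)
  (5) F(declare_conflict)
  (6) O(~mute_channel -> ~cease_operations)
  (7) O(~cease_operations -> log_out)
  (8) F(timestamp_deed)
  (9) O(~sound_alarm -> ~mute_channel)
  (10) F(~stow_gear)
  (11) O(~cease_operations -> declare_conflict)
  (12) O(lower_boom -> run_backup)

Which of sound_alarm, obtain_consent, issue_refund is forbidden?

obtain_consent

Premise 5, F(declare_conflict), is equivalent to O(~declare_conflict).
Premise 11, O(~cease_operations -> declare_conflict), contraposes to O(~declare_conflict -> cease_operations); with O(~declare_conflict) we get O(cease_operations).
Premise 6 is O(~mute_channel -> ~cease_operations); contrapositively O(cease_operations -> mute_channel). Since O(cease_operations) holds, K gives O(mute_channel).
Premise 9, O(~sound_alarm -> ~mute_channel), contraposes to O(mute_channel -> sound_alarm); with O(mute_channel) we get O(sound_alarm).
Premise 3 is O(sound_alarm -> ~obtain_consent); since O(sound_alarm), deontic closure gives O(~obtain_consent).
So O(~obtain_consent) holds, i.e. obtain_consent is forbidden. None of the other listed options is forbidden under the premises.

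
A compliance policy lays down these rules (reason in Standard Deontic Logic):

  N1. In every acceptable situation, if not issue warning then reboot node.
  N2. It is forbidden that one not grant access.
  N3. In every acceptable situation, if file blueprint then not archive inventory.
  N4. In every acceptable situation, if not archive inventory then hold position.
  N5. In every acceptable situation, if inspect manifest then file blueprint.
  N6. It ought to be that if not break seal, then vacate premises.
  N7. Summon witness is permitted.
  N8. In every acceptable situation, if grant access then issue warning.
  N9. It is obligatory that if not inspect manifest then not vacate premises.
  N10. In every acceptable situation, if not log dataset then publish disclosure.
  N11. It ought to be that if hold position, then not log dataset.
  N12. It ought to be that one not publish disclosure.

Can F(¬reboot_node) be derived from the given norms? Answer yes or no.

Premise 1 is O(¬issue_warning → reboot_node), but O(¬issue_warning) is not derivable from the premises, so it does not yield O(reboot_node).
No other premise forces O(reboot_node). An ideal world satisfying every premise can still have ¬reboot_node true, so F(¬reboot_node) is not derivable.

No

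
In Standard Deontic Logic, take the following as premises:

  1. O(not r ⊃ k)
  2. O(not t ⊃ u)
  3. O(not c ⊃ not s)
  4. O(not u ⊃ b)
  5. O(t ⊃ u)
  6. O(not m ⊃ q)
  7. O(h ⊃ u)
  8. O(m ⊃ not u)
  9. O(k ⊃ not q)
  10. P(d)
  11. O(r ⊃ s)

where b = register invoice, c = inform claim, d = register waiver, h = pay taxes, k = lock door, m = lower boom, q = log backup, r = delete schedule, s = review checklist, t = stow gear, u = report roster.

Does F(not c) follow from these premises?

By case analysis on not t: premise 2 gives O(not t ⊃ u) and premise 5 gives O(t ⊃ u), so O(u) either way.
The contrapositive of premise 8 (O(m ⊃ not u)) is O(u ⊃ not m), and O(u) is already established, so O(not m).
Premise 6 is O(not m ⊃ q); since O(not m), deontic closure gives O(q).
Premise 9 is O(k ⊃ not q); contrapositively O(q ⊃ not k). Since O(q) holds, K gives O(not k).
Premise 1, O(not r ⊃ k), contraposes to O(not k ⊃ r); with O(not k) we get O(r).
Premise 11 is O(r ⊃ s); since O(r), deontic closure gives O(s).
Premise 3 is O(not c ⊃ not s); contrapositively O(s ⊃ c). Since O(s) holds, K gives O(c).
Premises 4, 7, 10 do not contribute to this derivation.
So O(c) holds, i.e. F(not c). The claim follows.

Yes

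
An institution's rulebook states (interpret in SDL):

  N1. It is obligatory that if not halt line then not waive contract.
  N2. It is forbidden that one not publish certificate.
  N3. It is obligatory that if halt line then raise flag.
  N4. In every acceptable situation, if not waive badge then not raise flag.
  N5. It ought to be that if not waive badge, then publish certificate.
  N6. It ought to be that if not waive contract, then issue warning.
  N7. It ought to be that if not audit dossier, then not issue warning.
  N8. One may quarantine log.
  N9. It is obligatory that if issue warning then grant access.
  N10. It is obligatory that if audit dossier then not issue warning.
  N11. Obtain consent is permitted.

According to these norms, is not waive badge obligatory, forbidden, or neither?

Premises 7 and 10 cover both cases: O(¬audit_dossier → ¬issue_warning) and O(audit_dossier → ¬issue_warning). Since ¬audit_dossier ∨ audit_dossier is a tautology, O(¬issue_warning) follows.
Premise 6 is O(¬waive_contract → issue_warning); contrapositively O(¬issue_warning → waive_contract). Since O(¬issue_warning) holds, K gives O(waive_contract).
Premise 1 is O(¬halt_line → ¬waive_contract); contrapositively O(waive_contract → halt_line). Since O(waive_contract) holds, K gives O(halt_line).
With premise 3, O(halt_line → raise_flag), the K-axiom yields O(raise_flag).
The contrapositive of premise 4 (O(¬waive_badge → ¬raise_flag)) is O(raise_flag → waive_badge), and O(raise_flag) is already established, so O(waive_badge).
Premises 2, 5, 8, 9, 11 do not contribute to this derivation.
Thus O(waive_badge), which is F(¬waive_badge): ¬waive_badge is forbidden.

Forbidden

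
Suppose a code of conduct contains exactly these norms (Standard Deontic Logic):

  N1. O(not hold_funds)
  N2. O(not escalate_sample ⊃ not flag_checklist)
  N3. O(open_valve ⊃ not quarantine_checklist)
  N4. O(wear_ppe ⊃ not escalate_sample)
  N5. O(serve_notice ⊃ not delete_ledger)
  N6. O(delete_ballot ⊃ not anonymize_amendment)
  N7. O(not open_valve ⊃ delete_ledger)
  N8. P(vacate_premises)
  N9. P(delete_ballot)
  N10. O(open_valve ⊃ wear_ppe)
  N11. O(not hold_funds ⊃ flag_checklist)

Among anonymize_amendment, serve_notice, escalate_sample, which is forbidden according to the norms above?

serve_notice

Premise 1 gives O(not hold_funds).
Applying K to premise 11 (O(not hold_funds ⊃ flag_checklist)) and O(not hold_funds) yields O(flag_checklist).
Premise 2, O(not escalate_sample ⊃ not flag_checklist), contraposes to O(flag_checklist ⊃ escalate_sample); with O(flag_checklist) we get O(escalate_sample).
The contrapositive of premise 4 (O(wear_ppe ⊃ not escalate_sample)) is O(escalate_sample ⊃ not wear_ppe), and O(escalate_sample) is already established, so O(not wear_ppe).
Premise 10 is O(open_valve ⊃ wear_ppe); contrapositively O(not wear_ppe ⊃ not open_valve). Since O(not wear_ppe) holds, K gives O(not open_valve).
Applying K to premise 7 (O(not open_valve ⊃ delete_ledger)) and O(not open_valve) yields O(delete_ledger).
Premise 5 is O(serve_notice ⊃ not delete_ledger); contrapositively O(delete_ledger ⊃ not serve_notice). Since O(delete_ledger) holds, K gives O(not serve_notice).
So O(not serve_notice) holds, i.e. serve_notice is forbidden. None of the other listed options is forbidden under the premises.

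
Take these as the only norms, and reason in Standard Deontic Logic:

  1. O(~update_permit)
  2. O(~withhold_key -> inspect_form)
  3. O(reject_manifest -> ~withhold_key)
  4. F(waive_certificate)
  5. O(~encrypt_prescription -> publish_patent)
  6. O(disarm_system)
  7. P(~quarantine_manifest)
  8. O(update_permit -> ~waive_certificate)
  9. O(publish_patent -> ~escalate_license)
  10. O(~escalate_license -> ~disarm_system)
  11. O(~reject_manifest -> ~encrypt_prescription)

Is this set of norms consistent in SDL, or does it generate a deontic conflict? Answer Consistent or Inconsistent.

Premise 8 is O(update_permit -> ~waive_certificate); even if O(~waive_certificate) held, inferring O(update_permit) would be affirming the consequent — invalid.
So O(update_permit) is not derivable, and the apparent clash with O(~update_permit) does not arise.
A world satisfying every obligation exists (e.g. disarm_system=true, encrypt_prescription=true, escalate_license=true, inspect_form=true, publish_patent=false, quarantine_manifest=false, reject_manifest=true, update_permit=false, waive_certificate=false, withhold_key=false); no atom is both obligatory and forbidden, so the set is consistent.

Consistent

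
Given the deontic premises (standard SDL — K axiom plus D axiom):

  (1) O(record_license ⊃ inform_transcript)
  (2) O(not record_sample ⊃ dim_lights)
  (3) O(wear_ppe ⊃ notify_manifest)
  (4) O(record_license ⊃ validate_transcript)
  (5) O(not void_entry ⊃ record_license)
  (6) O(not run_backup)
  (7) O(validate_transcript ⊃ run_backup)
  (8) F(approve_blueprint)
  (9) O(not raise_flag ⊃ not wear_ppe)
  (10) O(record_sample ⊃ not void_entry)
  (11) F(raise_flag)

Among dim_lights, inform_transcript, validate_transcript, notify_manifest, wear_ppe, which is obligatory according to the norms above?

Premise 6 states O(not run_backup) outright.
The contrapositive of premise 7 (O(validate_transcript ⊃ run_backup)) is O(not run_backup ⊃ not validate_transcript), and O(not run_backup) is already established, so O(not validate_transcript).
Premise 4 is O(record_license ⊃ validate_transcript); contrapositively O(not validate_transcript ⊃ not record_license). Since O(not validate_transcript) holds, K gives O(not record_license).
Premise 5, O(not void_entry ⊃ record_license), contraposes to O(not record_license ⊃ void_entry); with O(not record_license) we get O(void_entry).
The contrapositive of premise 10 (O(record_sample ⊃ not void_entry)) is O(void_entry ⊃ not record_sample), and O(void_entry) is already established, so O(not record_sample).
Applying K to premise 2 (O(not record_sample ⊃ dim_lights)) and O(not record_sample) yields O(dim_lights).
So O(dim_lights) holds — dim_lights is obligatory. None of the other listed options is made obligatory by any chain of premises.

dim_lights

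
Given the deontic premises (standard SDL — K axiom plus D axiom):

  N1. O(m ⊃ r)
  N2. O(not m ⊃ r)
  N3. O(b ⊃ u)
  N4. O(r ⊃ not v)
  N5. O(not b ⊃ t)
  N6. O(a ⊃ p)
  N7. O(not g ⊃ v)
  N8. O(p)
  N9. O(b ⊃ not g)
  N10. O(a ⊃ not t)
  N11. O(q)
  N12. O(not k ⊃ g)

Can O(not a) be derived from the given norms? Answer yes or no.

Yes

Premises 2 and 1 are O(not m ⊃ r) and O(m ⊃ r); every ideal world satisfies not m or m, so in either case r holds — hence O(r).
Premise 4 is O(r ⊃ not v); since O(r), deontic closure gives O(not v).
The contrapositive of premise 7 (O(not g ⊃ v)) is O(not v ⊃ g), and O(not v) is already established, so O(g).
Premise 9, O(b ⊃ not g), contraposes to O(g ⊃ not b); with O(g) we get O(not b).
Premise 5 is O(not b ⊃ t); since O(not b), deontic closure gives O(t).
Premise 10, O(a ⊃ not t), contraposes to O(t ⊃ not a); with O(t) we get O(not a).
Premises 3, 6, 8, 11, 12 do not contribute to this derivation.
So O(not a) follows.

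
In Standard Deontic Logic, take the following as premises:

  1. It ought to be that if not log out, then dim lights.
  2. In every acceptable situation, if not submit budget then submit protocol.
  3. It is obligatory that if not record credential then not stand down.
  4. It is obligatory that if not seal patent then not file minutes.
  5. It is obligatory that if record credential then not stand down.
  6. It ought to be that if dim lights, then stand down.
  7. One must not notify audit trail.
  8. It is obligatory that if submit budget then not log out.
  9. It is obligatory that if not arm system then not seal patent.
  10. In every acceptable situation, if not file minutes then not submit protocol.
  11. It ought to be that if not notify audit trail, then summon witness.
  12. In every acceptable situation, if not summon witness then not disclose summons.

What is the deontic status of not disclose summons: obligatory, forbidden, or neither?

Neither

Premise 12 is O(¬summon_witness → ¬disclose_summons), but O(¬summon_witness) is not derivable from the premises, so it does not yield O(¬disclose_summons).
No premise or chain of K-axiom applications forces O(¬disclose_summons), and none forces O(disclose_summons). So ¬disclose_summons is neither obligatory nor forbidden under these norms.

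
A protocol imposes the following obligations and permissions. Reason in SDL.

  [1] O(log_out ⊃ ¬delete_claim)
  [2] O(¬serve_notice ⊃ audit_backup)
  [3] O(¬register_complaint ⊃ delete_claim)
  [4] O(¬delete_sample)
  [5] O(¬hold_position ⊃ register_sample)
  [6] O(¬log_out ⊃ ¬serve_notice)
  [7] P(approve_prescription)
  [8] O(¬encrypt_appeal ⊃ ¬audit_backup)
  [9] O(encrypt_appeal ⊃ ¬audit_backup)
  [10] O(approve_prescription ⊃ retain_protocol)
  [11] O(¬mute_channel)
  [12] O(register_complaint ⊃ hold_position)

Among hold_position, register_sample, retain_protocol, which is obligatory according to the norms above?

hold_position

Premises 9 and 8 are O(encrypt_appeal ⊃ ¬audit_backup) and O(¬encrypt_appeal ⊃ ¬audit_backup); every ideal world satisfies encrypt_appeal or ¬encrypt_appeal, so in either case ¬audit_backup holds — hence O(¬audit_backup).
Premise 2, O(¬serve_notice ⊃ audit_backup), contraposes to O(¬audit_backup ⊃ serve_notice); with O(¬audit_backup) we get O(serve_notice).
The contrapositive of premise 6 (O(¬log_out ⊃ ¬serve_notice)) is O(serve_notice ⊃ log_out), and O(serve_notice) is already established, so O(log_out).
With premise 1, O(log_out ⊃ ¬delete_claim), the K-axiom yields O(¬delete_claim).
Premise 3 is O(¬register_complaint ⊃ delete_claim); contrapositively O(¬delete_claim ⊃ register_complaint). Since O(¬delete_claim) holds, K gives O(register_complaint).
Applying K to premise 12 (O(register_complaint ⊃ hold_position)) and O(register_complaint) yields O(hold_position).
So O(hold_position) holds — hold_position is obligatory. None of the other listed options is made obligatory by any chain of premises.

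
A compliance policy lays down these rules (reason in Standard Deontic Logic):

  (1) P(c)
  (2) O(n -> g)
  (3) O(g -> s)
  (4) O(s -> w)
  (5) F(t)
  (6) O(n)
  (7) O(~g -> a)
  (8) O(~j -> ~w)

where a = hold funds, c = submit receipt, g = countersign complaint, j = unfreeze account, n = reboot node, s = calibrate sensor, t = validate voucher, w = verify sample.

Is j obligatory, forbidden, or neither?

Obligatory

Premise 6 states O(n) outright.
Premise 2 is O(n -> g); since O(n), deontic closure gives O(g).
Applying K to premise 3 (O(g -> s)) and O(g) yields O(s).
From O(s) and premise 4, O(s -> w), we obtain O(w).
Premise 8, O(~j -> ~w), contraposes to O(w -> j); with O(w) we get O(j).
Premises 1, 5, 7 do not contribute to this derivation.
Hence j is obligatory.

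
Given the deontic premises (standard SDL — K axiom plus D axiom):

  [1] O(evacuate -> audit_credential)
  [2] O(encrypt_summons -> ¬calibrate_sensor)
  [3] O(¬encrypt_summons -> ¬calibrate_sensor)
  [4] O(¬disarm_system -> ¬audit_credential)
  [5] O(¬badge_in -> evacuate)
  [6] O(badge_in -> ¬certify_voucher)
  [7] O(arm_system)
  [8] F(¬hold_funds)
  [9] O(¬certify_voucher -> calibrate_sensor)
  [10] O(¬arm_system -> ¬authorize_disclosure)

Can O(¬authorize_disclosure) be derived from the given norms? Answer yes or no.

No

Premise 10 is O(¬arm_system -> ¬authorize_disclosure), but O(¬arm_system) is not derivable from the premises, so it does not yield O(¬authorize_disclosure).
No other premise forces O(¬authorize_disclosure). An ideal world satisfying every premise can still have ¬authorize_disclosure false, so O(¬authorize_disclosure) is not derivable.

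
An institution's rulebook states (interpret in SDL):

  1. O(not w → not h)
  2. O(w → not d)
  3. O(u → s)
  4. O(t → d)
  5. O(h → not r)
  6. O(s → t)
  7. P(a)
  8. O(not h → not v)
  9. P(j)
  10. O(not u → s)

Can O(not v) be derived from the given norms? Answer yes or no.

By case analysis on u: premise 3 gives O(u → s) and premise 10 gives O(not u → s), so O(s) either way.
Premise 6 is O(s → t); since O(s), deontic closure gives O(t).
Premise 4 is O(t → d); since O(t), deontic closure gives O(d).
Premise 2 is O(w → not d); contrapositively O(d → not w). Since O(d) holds, K gives O(not w).
Applying K to premise 1 (O(not w → not h)) and O(not w) yields O(not h).
Premise 8 is O(not h → not v); since O(not h), deontic closure gives O(not v).
Premises 5, 7, 9 do not contribute to this derivation.
So O(not v) follows.

Yes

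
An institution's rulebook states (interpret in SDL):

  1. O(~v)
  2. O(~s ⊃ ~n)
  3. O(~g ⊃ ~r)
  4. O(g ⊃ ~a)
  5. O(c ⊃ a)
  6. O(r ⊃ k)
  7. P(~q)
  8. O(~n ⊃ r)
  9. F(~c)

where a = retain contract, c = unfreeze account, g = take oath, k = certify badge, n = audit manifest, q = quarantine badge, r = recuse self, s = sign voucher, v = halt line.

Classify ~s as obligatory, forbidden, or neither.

Premise 9, F(~c), is equivalent to O(c).
Applying K to premise 5 (O(c ⊃ a)) and O(c) yields O(a).
Premise 4, O(g ⊃ ~a), contraposes to O(a ⊃ ~g); with O(a) we get O(~g).
Premise 3 is O(~g ⊃ ~r); since O(~g), deontic closure gives O(~r).
Premise 8 is O(~n ⊃ r); contrapositively O(~r ⊃ n). Since O(~r) holds, K gives O(n).
The contrapositive of premise 2 (O(~s ⊃ ~n)) is O(n ⊃ s), and O(n) is already established, so O(s).
Premises 1, 6, 7 do not contribute to this derivation.
Thus O(s), which is F(~s): ~s is forbidden.

Forbidden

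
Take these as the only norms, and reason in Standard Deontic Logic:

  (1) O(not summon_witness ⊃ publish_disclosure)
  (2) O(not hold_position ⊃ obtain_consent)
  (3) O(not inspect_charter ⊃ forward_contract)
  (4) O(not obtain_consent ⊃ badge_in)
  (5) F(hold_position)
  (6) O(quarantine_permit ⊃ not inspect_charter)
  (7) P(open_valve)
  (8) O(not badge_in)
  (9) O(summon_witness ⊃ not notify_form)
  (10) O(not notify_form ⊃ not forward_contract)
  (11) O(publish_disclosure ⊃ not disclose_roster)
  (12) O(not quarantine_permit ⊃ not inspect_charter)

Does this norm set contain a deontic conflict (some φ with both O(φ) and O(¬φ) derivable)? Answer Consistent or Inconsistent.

Premise 4 is O(not obtain_consent ⊃ badge_in), but O(not obtain_consent) is not derivable from the premises, so it does not yield O(badge_in).
So O(badge_in) is not derivable, and the apparent clash with O(not badge_in) does not arise.
A world satisfying every obligation exists (e.g. badge_in=false, disclose_roster=false, forward_contract=true, hold_position=false, inspect_charter=false, notify_form=true, obtain_consent=true, open_valve=false, publish_disclosure=true, quarantine_permit=false, summon_witness=false); no atom is both obligatory and forbidden, so the set is consistent.

Consistent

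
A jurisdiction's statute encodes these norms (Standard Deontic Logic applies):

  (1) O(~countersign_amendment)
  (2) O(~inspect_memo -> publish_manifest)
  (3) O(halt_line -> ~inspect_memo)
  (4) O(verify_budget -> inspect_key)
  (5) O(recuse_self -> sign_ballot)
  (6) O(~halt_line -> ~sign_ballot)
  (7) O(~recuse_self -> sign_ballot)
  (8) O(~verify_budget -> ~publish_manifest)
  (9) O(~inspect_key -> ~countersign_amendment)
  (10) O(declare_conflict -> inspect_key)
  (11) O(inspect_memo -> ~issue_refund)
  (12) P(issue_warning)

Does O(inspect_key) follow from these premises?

Yes

Premises 5 and 7 cover both cases: O(recuse_self -> sign_ballot) and O(~recuse_self -> sign_ballot). Since recuse_self ∨ ~recuse_self is a tautology, O(sign_ballot) follows.
The contrapositive of premise 6 (O(~halt_line -> ~sign_ballot)) is O(sign_ballot -> halt_line), and O(sign_ballot) is already established, so O(halt_line).
With premise 3, O(halt_line -> ~inspect_memo), the K-axiom yields O(~inspect_memo).
From O(~inspect_memo) and premise 2, O(~inspect_memo -> publish_manifest), we obtain O(publish_manifest).
Premise 8 is O(~verify_budget -> ~publish_manifest); contrapositively O(publish_manifest -> verify_budget). Since O(publish_manifest) holds, K gives O(verify_budget).
Applying K to premise 4 (O(verify_budget -> inspect_key)) and O(verify_budget) yields O(inspect_key).
Premises 1, 9, 10, 11, 12 do not contribute to this derivation.
So O(inspect_key) follows.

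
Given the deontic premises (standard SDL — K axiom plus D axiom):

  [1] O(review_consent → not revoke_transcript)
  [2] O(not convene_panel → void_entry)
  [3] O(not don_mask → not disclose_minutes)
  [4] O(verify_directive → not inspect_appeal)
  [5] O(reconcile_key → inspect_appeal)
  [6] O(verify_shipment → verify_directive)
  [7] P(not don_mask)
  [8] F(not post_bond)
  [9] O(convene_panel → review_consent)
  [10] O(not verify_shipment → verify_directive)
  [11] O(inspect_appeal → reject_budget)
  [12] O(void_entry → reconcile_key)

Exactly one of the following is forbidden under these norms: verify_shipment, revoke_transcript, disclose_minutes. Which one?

revoke_transcript

Premises 6 and 10 cover both cases: O(verify_shipment → verify_directive) and O(not verify_shipment → verify_directive). Since verify_shipment ∨ not verify_shipment is a tautology, O(verify_directive) follows.
Premise 4 is O(verify_directive → not inspect_appeal); since O(verify_directive), deontic closure gives O(not inspect_appeal).
Premise 5 is O(reconcile_key → inspect_appeal); contrapositively O(not inspect_appeal → not reconcile_key). Since O(not inspect_appeal) holds, K gives O(not reconcile_key).
Premise 12, O(void_entry → reconcile_key), contraposes to O(not reconcile_key → not void_entry); with O(not reconcile_key) we get O(not void_entry).
Premise 2 is O(not convene_panel → void_entry); contrapositively O(not void_entry → convene_panel). Since O(not void_entry) holds, K gives O(convene_panel).
Applying K to premise 9 (O(convene_panel → review_consent)) and O(convene_panel) yields O(review_consent).
From O(review_consent) and premise 1, O(review_consent → not revoke_transcript), we obtain O(not revoke_transcript).
So O(not revoke_transcript) holds, i.e. revoke_transcript is forbidden. None of the other listed options is forbidden under the premises.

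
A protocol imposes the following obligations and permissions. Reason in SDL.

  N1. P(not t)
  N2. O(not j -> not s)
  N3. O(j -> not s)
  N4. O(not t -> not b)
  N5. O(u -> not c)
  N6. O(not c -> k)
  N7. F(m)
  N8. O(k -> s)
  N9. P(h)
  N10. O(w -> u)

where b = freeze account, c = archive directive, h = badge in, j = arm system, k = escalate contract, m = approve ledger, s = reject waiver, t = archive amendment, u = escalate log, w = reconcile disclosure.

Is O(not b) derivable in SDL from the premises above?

Premise 4 is O(not t -> not b), but O(not t) is not derivable from the premises (the permission P(not t) asserts only not O(t), not O(not t)), so it does not yield O(not b).
No other premise forces O(not b). An ideal world satisfying every premise can still have not b false, so O(not b) is not derivable.

No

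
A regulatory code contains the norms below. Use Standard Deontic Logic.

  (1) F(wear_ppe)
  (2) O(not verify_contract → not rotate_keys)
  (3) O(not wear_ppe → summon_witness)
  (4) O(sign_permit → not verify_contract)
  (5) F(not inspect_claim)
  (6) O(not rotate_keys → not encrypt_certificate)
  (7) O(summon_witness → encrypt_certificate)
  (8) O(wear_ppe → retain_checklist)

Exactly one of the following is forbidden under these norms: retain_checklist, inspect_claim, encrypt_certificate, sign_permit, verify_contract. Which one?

Premise 1, F(wear_ppe), is equivalent to O(not wear_ppe).
From O(not wear_ppe) and premise 3, O(not wear_ppe → summon_witness), we obtain O(summon_witness).
From O(summon_witness) and premise 7, O(summon_witness → encrypt_certificate), we obtain O(encrypt_certificate).
Premise 6, O(not rotate_keys → not encrypt_certificate), contraposes to O(encrypt_certificate → rotate_keys); with O(encrypt_certificate) we get O(rotate_keys).
Premise 2, O(not verify_contract → not rotate_keys), contraposes to O(rotate_keys → verify_contract); with O(rotate_keys) we get O(verify_contract).
The contrapositive of premise 4 (O(sign_permit → not verify_contract)) is O(verify_contract → not sign_permit), and O(verify_contract) is already established, so O(not sign_permit).
So O(not sign_permit) holds, i.e. sign_permit is forbidden. None of the other listed options is forbidden under the premises.

sign_permit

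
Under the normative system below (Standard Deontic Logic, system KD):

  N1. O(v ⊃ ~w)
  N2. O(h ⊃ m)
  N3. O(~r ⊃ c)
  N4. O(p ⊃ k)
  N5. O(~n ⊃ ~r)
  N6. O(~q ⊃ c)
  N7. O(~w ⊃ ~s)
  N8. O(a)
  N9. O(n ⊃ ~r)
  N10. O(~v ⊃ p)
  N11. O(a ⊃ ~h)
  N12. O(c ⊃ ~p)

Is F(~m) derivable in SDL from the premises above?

Premise 2 is O(h ⊃ m), but O(h) is not derivable from the premises, so it does not yield O(m).
No other premise forces O(m). An ideal world satisfying every premise can still have ~m true, so F(~m) is not derivable.

No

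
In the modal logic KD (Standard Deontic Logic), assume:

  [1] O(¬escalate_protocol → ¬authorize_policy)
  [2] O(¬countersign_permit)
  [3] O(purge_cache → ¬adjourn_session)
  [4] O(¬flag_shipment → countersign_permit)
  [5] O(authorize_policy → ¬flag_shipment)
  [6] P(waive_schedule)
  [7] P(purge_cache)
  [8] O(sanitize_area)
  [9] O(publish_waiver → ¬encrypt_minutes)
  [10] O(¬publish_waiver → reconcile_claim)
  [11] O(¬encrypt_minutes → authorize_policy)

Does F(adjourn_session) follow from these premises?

No

Premise 3 is O(purge_cache → ¬adjourn_session), but O(purge_cache) is not derivable from the premises (the permission P(purge_cache) asserts only ¬O(¬purge_cache), not O(purge_cache)), so it does not yield O(¬adjourn_session).
No other premise forces O(¬adjourn_session). An ideal world satisfying every premise can still have adjourn_session true, so F(adjourn_session) is not derivable.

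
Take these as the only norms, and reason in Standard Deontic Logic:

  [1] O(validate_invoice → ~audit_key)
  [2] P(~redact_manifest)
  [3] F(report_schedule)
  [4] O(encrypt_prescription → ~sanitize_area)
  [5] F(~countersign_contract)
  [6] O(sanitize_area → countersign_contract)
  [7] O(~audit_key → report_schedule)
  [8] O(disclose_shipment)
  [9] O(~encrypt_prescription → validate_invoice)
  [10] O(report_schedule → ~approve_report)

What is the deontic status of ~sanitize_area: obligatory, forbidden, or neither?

Obligatory

F(report_schedule) at premise 3 means O(~report_schedule).
Premise 7, O(~audit_key → report_schedule), contraposes to O(~report_schedule → audit_key); with O(~report_schedule) we get O(audit_key).
The contrapositive of premise 1 (O(validate_invoice → ~audit_key)) is O(audit_key → ~validate_invoice), and O(audit_key) is already established, so O(~validate_invoice).
The contrapositive of premise 9 (O(~encrypt_prescription → validate_invoice)) is O(~validate_invoice → encrypt_prescription), and O(~validate_invoice) is already established, so O(encrypt_prescription).
With premise 4, O(encrypt_prescription → ~sanitize_area), the K-axiom yields O(~sanitize_area).
Premises 2, 5, 6, 8, 10 do not contribute to this derivation.
Hence ~sanitize_area is obligatory.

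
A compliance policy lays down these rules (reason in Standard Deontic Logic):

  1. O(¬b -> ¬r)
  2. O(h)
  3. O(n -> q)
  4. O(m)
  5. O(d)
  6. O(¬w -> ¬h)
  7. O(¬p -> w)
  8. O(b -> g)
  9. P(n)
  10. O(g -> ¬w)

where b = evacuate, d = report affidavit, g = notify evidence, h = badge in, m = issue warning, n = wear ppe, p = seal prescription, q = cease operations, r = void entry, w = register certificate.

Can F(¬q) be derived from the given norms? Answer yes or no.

Premise 3 is O(n -> q), but O(n) is not derivable from the premises (the permission P(n) asserts only ¬O(¬n), not O(n)), so it does not yield O(q).
No other premise forces O(q). An ideal world satisfying every premise can still have ¬q true, so F(¬q) is not derivable.

No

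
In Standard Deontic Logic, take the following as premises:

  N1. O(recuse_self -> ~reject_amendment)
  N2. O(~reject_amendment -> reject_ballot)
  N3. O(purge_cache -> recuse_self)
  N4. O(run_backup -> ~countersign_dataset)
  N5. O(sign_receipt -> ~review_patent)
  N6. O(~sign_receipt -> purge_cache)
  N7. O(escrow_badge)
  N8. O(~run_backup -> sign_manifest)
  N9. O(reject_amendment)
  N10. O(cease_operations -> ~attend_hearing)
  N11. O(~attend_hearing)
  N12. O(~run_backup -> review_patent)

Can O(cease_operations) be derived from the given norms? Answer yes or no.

Premise 10 is O(cease_operations -> ~attend_hearing); even if O(~attend_hearing) held, inferring O(cease_operations) would be affirming the consequent — invalid.
No other premise forces O(cease_operations). An ideal world satisfying every premise can still have cease_operations false, so O(cease_operations) is not derivable.

No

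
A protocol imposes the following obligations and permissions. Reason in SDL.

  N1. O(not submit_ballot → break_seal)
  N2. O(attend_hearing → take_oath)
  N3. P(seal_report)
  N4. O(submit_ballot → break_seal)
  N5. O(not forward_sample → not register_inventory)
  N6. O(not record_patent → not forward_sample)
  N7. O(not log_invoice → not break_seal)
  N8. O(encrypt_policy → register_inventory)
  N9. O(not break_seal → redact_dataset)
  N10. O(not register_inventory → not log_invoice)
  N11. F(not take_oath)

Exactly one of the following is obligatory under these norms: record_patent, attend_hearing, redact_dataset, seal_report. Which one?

record_patent

Premises 4 and 1 cover both cases: O(submit_ballot → break_seal) and O(not submit_ballot → break_seal). Since submit_ballot ∨ not submit_ballot is a tautology, O(break_seal) follows.
The contrapositive of premise 7 (O(not log_invoice → not break_seal)) is O(break_seal → log_invoice), and O(break_seal) is already established, so O(log_invoice).
Premise 10 is O(not register_inventory → not log_invoice); contrapositively O(log_invoice → register_inventory). Since O(log_invoice) holds, K gives O(register_inventory).
Premise 5 is O(not forward_sample → not register_inventory); contrapositively O(register_inventory → forward_sample). Since O(register_inventory) holds, K gives O(forward_sample).
The contrapositive of premise 6 (O(not record_patent → not forward_sample)) is O(forward_sample → record_patent), and O(forward_sample) is already established, so O(record_patent).
So O(record_patent) holds — record_patent is obligatory. None of the other listed options is made obligatory by any chain of premises.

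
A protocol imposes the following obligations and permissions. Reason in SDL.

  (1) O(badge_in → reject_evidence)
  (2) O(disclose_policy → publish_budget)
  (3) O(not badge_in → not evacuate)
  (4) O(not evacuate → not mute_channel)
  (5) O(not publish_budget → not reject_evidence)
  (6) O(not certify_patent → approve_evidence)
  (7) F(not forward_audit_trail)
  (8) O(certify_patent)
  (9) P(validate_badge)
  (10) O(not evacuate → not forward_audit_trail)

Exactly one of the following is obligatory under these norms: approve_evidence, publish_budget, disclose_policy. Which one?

publish_budget

F(not forward_audit_trail) at premise 7 means O(forward_audit_trail).
The contrapositive of premise 10 (O(not evacuate → not forward_audit_trail)) is O(forward_audit_trail → evacuate), and O(forward_audit_trail) is already established, so O(evacuate).
Premise 3, O(not badge_in → not evacuate), contraposes to O(evacuate → badge_in); with O(evacuate) we get O(badge_in).
Premise 1 is O(badge_in → reject_evidence); since O(badge_in), deontic closure gives O(reject_evidence).
Premise 5 is O(not publish_budget → not reject_evidence); contrapositively O(reject_evidence → publish_budget). Since O(reject_evidence) holds, K gives O(publish_budget).
So O(publish_budget) holds — publish_budget is obligatory. None of the other listed options is made obligatory by any chain of premises.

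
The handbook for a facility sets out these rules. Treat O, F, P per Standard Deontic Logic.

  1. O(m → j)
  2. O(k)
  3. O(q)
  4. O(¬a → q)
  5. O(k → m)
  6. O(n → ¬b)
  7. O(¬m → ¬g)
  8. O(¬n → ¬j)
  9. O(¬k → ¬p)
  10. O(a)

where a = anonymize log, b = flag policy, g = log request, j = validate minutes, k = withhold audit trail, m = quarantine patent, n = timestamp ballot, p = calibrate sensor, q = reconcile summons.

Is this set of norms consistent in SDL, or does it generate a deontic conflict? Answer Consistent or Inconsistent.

Consistent

Premise 4 is O(¬a → q); even if O(q) held, inferring O(¬a) would be affirming the consequent — invalid.
So O(¬a) is not derivable, and the apparent clash with O(a) does not arise.
A world satisfying every obligation exists (e.g. a=true, b=false, g=false, j=true, k=true, m=true, n=true, p=false, q=true); no atom is both obligatory and forbidden, so the set is consistent.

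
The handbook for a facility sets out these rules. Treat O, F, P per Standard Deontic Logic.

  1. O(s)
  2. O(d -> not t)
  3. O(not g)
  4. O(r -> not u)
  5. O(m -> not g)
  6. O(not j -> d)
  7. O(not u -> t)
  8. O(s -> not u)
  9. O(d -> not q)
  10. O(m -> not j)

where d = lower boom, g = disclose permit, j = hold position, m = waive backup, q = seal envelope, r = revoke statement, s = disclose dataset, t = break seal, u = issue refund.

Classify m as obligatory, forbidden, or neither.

From premise 1 we have O(s).
From O(s) and premise 8, O(s -> not u), we obtain O(not u).
From O(not u) and premise 7, O(not u -> t), we obtain O(t).
Premise 2, O(d -> not t), contraposes to O(t -> not d); with O(t) we get O(not d).
Premise 6, O(not j -> d), contraposes to O(not d -> j); with O(not d) we get O(j).
The contrapositive of premise 10 (O(m -> not j)) is O(j -> not m), and O(j) is already established, so O(not m).
Premises 3, 4, 5, 9 do not contribute to this derivation.
Thus O(not m), which is F(m): m is forbidden.

Forbidden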